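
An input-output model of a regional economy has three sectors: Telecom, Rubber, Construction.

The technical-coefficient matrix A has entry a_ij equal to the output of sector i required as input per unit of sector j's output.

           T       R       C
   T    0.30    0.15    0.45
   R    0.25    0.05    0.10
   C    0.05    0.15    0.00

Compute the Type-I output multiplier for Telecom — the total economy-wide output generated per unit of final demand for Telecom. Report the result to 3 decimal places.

m_T = 2.206

I − A =
  [   0.70    -0.15    -0.45]
  [  -0.25     0.95    -0.10]
  [  -0.05    -0.15     1.00]
Cofactors of I−A, C_ij = (−1)^(i+j)·(minor ij) (rows/columns in the sector order above):
  C_11 = (0.95)(1.00) − (-0.10)(-0.15) = 0.9350
  C_12 = −[(-0.25)(1.00) − (-0.10)(-0.05)] = 0.2550
  C_13 = (-0.25)(-0.15) − (0.95)(-0.05) = 0.0850
  C_21 = −[(-0.15)(1.00) − (-0.45)(-0.15)] = 0.2175
  C_22 = (0.70)(1.00) − (-0.45)(-0.05) = 0.6775
  C_23 = −[(0.70)(-0.15) − (-0.15)(-0.05)] = 0.1125
  C_31 = (-0.15)(-0.10) − (-0.45)(0.95) = 0.4425
  C_32 = −[(0.70)(-0.10) − (-0.45)(-0.25)] = 0.1825
  C_33 = (0.70)(0.95) − (-0.15)(-0.25) = 0.6275
det(I−A) = Σ_j (I−A)_1j·C_1j = (0.70)(0.9350) + (-0.15)(0.2550) + (-0.45)(0.0850) = 0.5780
adj(I−A) = Cᵀ =
  [ 0.9350   0.2175   0.4425]
  [ 0.2550   0.6775   0.1825]
  [ 0.0850   0.1125   0.6275]
(I − A)⁻¹ = adj(I−A) / det(I−A) ≈
  [   1.6176     0.3763     0.7656]
  [   0.4412     1.1721     0.3157]
  [   0.1471     0.1946     1.0856]
The output multiplier for sector j is the column-j sum of the Leontief inverse (I − A)⁻¹ = adj(I−A) / det(I−A).
Column T of adj(I−A): (0.9350, 0.2550, 0.0850); det(I−A) = 0.5780.
m_T = (0.9350 + 0.2550 + 0.0850) / 0.5780 = 1.275 / 0.5780 ≈ 2.206.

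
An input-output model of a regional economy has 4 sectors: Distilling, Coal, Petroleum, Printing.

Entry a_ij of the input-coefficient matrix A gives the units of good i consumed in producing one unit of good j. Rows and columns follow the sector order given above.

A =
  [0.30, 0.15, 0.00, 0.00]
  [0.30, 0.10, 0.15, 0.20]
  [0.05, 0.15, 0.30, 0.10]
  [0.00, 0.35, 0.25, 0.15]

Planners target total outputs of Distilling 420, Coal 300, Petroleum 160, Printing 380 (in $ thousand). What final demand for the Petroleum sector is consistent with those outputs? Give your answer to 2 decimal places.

d_3 = 8.00

I − A =
  [   0.70    -0.15     0.00     0.00]
  [  -0.30     0.90    -0.15    -0.20]
  [  -0.05    -0.15     0.70    -0.10]
  [   0.00    -0.35    -0.25     0.85]
d = (I − A) x:
  d_1 = (+0.70)·420 + (-0.15)·300 + (+0.00)·160 + (+0.00)·380 = 249.00
  d_2 = (-0.30)·420 + (+0.90)·300 + (-0.15)·160 + (-0.20)·380 = 44.00
  d_3 = (-0.05)·420 + (-0.15)·300 + (+0.70)·160 + (-0.10)·380 = 8.00
  d_4 = (+0.00)·420 + (-0.35)·300 + (-0.25)·160 + (+0.85)·380 = 178.00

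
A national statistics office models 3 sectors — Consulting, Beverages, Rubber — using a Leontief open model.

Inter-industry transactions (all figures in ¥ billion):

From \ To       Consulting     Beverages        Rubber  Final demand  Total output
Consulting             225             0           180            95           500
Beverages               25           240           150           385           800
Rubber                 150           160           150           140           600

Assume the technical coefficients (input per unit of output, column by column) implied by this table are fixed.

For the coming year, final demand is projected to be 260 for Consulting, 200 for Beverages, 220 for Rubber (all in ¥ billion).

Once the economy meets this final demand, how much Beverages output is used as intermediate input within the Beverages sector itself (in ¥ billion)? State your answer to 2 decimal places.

z_22 = 195.60

Technical coefficients a_ij = z_ij / X_j:
  a_11 = 225/500 = 0.45, a_21 = 25/500 = 0.05, a_31 = 150/500 = 0.30
  a_12 = 0/800 = 0.00, a_22 = 240/800 = 0.30, a_32 = 160/800 = 0.20
  a_13 = 180/600 = 0.30, a_23 = 150/600 = 0.25, a_33 = 150/600 = 0.25
I − A =
  [   0.55     0.00    -0.30]
  [  -0.05     0.70    -0.25]
  [  -0.30    -0.20     0.75]
Cofactors of I−A, C_ij = (−1)^(i+j)·(minor ij) (rows/columns in the sector order above):
  C_11 = (0.70)(0.75) − (-0.25)(-0.20) = 0.4750
  C_12 = −[(-0.05)(0.75) − (-0.25)(-0.30)] = 0.1125
  C_13 = (-0.05)(-0.20) − (0.70)(-0.30) = 0.2200
  C_21 = −[(0.00)(0.75) − (-0.30)(-0.20)] = 0.0600
  C_22 = (0.55)(0.75) − (-0.30)(-0.30) = 0.3225
  C_23 = −[(0.55)(-0.20) − (0.00)(-0.30)] = 0.1100
  C_31 = (0.00)(-0.25) − (-0.30)(0.70) = 0.2100
  C_32 = −[(0.55)(-0.25) − (-0.30)(-0.05)] = 0.1525
  C_33 = (0.55)(0.70) − (0.00)(-0.05) = 0.3850
det(I−A) = Σ_j (I−A)_1j·C_1j = (0.55)(0.4750) + (0.00)(0.1125) + (-0.30)(0.2200) = 0.19525
adj(I−A) = Cᵀ =
  [ 0.4750   0.0600   0.2100]
  [ 0.1125   0.3225   0.1525]
  [ 0.2200   0.1100   0.3850]
(I − A)⁻¹ = adj(I−A) / det(I−A) ≈
  [   2.4328     0.3073     1.0755]
  [   0.5762     1.6517     0.7810]
  [   1.1268     0.5634     1.9718]
First solve x = (I − A)⁻¹ d = adj(I−A)·d / det(I−A); in particular x_2 = (0.1125·260 + 0.3225·200 + 0.1525·220) / 0.19525 = 127.30 / 0.19525 ≈ 651.9846.
Intermediate flow from 2 to 2: z_22 = a_22 · x_2 = 0.30 × 127.30 / 0.19525 = 38.19 / 0.19525 ≈ 195.60.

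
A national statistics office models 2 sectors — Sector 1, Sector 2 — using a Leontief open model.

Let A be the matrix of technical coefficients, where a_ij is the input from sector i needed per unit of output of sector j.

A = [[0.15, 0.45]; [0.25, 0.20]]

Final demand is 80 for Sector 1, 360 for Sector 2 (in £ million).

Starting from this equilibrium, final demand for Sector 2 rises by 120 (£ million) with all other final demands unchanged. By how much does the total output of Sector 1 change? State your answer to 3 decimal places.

Δx_1 = 95.154

I − A =
  [   0.85    -0.45]
  [  -0.25     0.80]
det(I−A) = (0.85)(0.80) − (-0.45)(-0.25) = 0.5675
adj(I−A) = [[0.80, 0.45], [0.25, 0.85]]
(I − A)⁻¹ = adj(I−A) / det(I−A) ≈
  [   1.4097     0.7930]
  [   0.4405     1.4978]
Δx = (I − A)⁻¹ Δd with Δd having +120 in the Sector 2 component and 0 elsewhere.
So Δx_1 = L_12 · (+120), where L_12 = adj(I−A)_12 / det(I−A) = 0.45 / 0.5675.
Δx_1 = 0.45 × (+120) / 0.5675 = 54.00 / 0.5675 ≈ 95.154.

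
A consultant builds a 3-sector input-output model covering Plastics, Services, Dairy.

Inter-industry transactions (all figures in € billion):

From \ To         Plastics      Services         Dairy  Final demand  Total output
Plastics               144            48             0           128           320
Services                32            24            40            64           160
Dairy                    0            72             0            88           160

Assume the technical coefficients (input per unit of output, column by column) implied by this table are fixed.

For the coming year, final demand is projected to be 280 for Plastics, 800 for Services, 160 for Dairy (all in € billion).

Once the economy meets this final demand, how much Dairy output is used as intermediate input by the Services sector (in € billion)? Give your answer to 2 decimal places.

Technical coefficients a_ij = z_ij / X_j:
  a_PP = 144/320 = 0.45, a_SP = 32/320 = 0.10, a_DP = 0/320 = 0.00
  a_PS = 48/160 = 0.30, a_SS = 24/160 = 0.15, a_DS = 72/160 = 0.45
  a_PD = 0/160 = 0.00, a_SD = 40/160 = 0.25, a_DD = 0/160 = 0.00
I − A =
  [   0.55    -0.30     0.00]
  [  -0.10     0.85    -0.25]
  [   0.00    -0.45     1.00]
Cofactors of I−A, C_ij = (−1)^(i+j)·(minor ij) (rows/columns in the sector order above):
  C_11 = (0.85)(1.00) − (-0.25)(-0.45) = 0.7375
  C_12 = −[(-0.10)(1.00) − (-0.25)(0.00)] = 0.1000
  C_13 = (-0.10)(-0.45) − (0.85)(0.00) = 0.0450
  C_21 = −[(-0.30)(1.00) − (0.00)(-0.45)] = 0.3000
  C_22 = (0.55)(1.00) − (0.00)(0.00) = 0.5500
  C_23 = −[(0.55)(-0.45) − (-0.30)(0.00)] = 0.2475
  C_31 = (-0.30)(-0.25) − (0.00)(0.85) = 0.0750
  C_32 = −[(0.55)(-0.25) − (0.00)(-0.10)] = 0.1375
  C_33 = (0.55)(0.85) − (-0.30)(-0.10) = 0.4375
det(I−A) = Σ_j (I−A)_1j·C_1j = (0.55)(0.7375) + (-0.30)(0.1000) + (0.00)(0.0450) = 0.375625
adj(I−A) = Cᵀ =
  [ 0.7375   0.3000   0.0750]
  [ 0.1000   0.5500   0.1375]
  [ 0.0450   0.2475   0.4375]
(I − A)⁻¹ = adj(I−A) / det(I−A) ≈
  [   1.9634     0.7987     0.1997]
  [   0.2662     1.4642     0.3661]
  [   0.1198     0.6589     1.1647]
First solve x = (I − A)⁻¹ d = adj(I−A)·d / det(I−A); in particular x_S = (0.1000·280 + 0.5500·800 + 0.1375·160) / 0.375625 = 490.00 / 0.375625 ≈ 1304.4925.
Intermediate flow from D to S: z_DS = a_DS · x_S = 0.45 × 490.00 / 0.375625 = 220.50 / 0.375625 ≈ 587.02.

z_DS = 587.02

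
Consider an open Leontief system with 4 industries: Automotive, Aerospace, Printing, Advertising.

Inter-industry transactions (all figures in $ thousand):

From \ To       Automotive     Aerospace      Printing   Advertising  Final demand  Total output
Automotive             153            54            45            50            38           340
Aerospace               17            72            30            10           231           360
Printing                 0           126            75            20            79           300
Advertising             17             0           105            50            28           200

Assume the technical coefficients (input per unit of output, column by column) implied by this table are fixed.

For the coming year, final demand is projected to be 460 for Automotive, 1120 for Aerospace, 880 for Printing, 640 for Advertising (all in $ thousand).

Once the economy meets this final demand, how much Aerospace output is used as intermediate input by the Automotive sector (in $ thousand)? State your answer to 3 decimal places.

Technical coefficients a_ij = z_ij / X_j:
  a_11 = 153/340 = 0.45, a_21 = 17/340 = 0.05, a_31 = 0/340 = 0.00, a_41 = 17/340 = 0.05
  a_12 = 54/360 = 0.15, a_22 = 72/360 = 0.20, a_32 = 126/360 = 0.35, a_42 = 0/360 = 0.00
  a_13 = 45/300 = 0.15, a_23 = 30/300 = 0.10, a_33 = 75/300 = 0.25, a_43 = 105/300 = 0.35
  a_14 = 50/200 = 0.25, a_24 = 10/200 = 0.05, a_34 = 20/200 = 0.10, a_44 = 50/200 = 0.25
I − A =
  [   0.55    -0.15    -0.15    -0.25]
  [  -0.05     0.80    -0.10    -0.05]
  [   0.00    -0.35     0.75    -0.10]
  [  -0.05     0.00    -0.35     0.75]
Compute the cofactors C_ij = (−1)^(i+j)·(3×3 minor ij) of I−A; the adjugate is their transpose:
adj(I−A) = Cᵀ =
  [ 0.389625   0.149125   0.173875   0.163000]
  [ 0.028750   0.280000   0.060000   0.036250]
  [ 0.018000   0.140750   0.314000   0.057250]
  [ 0.034375   0.075625   0.158125   0.302500]
det(I−A) = Σ_j (I−A)_1j·C_1j = (0.55)(0.389625) + (-0.15)(0.028750) + (-0.15)(0.018000) + (-0.25)(0.034375) = 0.1986875
(I − A)⁻¹ = adj(I−A) / det(I−A) ≈
  [   1.9610     0.7506     0.8751     0.8204]
  [   0.1447     1.4092     0.3020     0.1824]
  [   0.0906     0.7084     1.5804     0.2881]
  [   0.1730     0.3806     0.7958     1.5225]
First solve x = (I − A)⁻¹ d = adj(I−A)·d / det(I−A); in particular x_1 = (0.389625·460 + 0.149125·1120 + 0.173875·880 + 0.163000·640) / 0.1986875 = 603.5775 / 0.1986875 ≈ 3037.82321.
Intermediate flow from 2 to 1: z_21 = a_21 · x_1 = 0.05 × 603.5775 / 0.1986875 = 30.178875 / 0.1986875 ≈ 151.891.

z_21 = 151.891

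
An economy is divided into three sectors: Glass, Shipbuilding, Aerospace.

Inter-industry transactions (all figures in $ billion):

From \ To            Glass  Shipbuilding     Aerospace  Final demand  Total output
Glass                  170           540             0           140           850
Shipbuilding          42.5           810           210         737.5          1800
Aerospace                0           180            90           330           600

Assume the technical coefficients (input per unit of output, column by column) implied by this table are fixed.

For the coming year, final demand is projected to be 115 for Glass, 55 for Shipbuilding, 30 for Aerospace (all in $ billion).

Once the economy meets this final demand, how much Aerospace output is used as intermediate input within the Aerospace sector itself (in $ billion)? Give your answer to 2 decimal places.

Technical coefficients a_ij = z_ij / X_j:
  a_GG = 170/850 = 0.20, a_SG = 42.5/850 = 0.05, a_AG = 0/850 = 0.00
  a_GS = 540/1800 = 0.30, a_SS = 810/1800 = 0.45, a_AS = 180/1800 = 0.10
  a_GA = 0/600 = 0.00, a_SA = 210/600 = 0.35, a_AA = 90/600 = 0.15
I − A =
  [   0.80    -0.30     0.00]
  [  -0.05     0.55    -0.35]
  [   0.00    -0.10     0.85]
Cofactors of I−A, C_ij = (−1)^(i+j)·(minor ij) (rows/columns in the sector order above):
  C_11 = (0.55)(0.85) − (-0.35)(-0.10) = 0.4325
  C_12 = −[(-0.05)(0.85) − (-0.35)(0.00)] = 0.0425
  C_13 = (-0.05)(-0.10) − (0.55)(0.00) = 0.0050
  C_21 = −[(-0.30)(0.85) − (0.00)(-0.10)] = 0.2550
  C_22 = (0.80)(0.85) − (0.00)(0.00) = 0.6800
  C_23 = −[(0.80)(-0.10) − (-0.30)(0.00)] = 0.0800
  C_31 = (-0.30)(-0.35) − (0.00)(0.55) = 0.1050
  C_32 = −[(0.80)(-0.35) − (0.00)(-0.05)] = 0.2800
  C_33 = (0.80)(0.55) − (-0.30)(-0.05) = 0.4250
det(I−A) = Σ_j (I−A)_1j·C_1j = (0.80)(0.4325) + (-0.30)(0.0425) + (0.00)(0.0050) = 0.33325
adj(I−A) = Cᵀ =
  [ 0.4325   0.2550   0.1050]
  [ 0.0425   0.6800   0.2800]
  [ 0.0050   0.0800   0.4250]
(I − A)⁻¹ = adj(I−A) / det(I−A) ≈
  [   1.2978     0.7652     0.3151]
  [   0.1275     2.0405     0.8402]
  [   0.0150     0.2401     1.2753]
First solve x = (I − A)⁻¹ d = adj(I−A)·d / det(I−A); in particular x_A = (0.0050·115 + 0.0800·55 + 0.4250·30) / 0.33325 = 17.725 / 0.33325 ≈ 53.1883.
Intermediate flow from A to A: z_AA = a_AA · x_A = 0.15 × 17.725 / 0.33325 = 2.65875 / 0.33325 ≈ 7.98.

z_AA = 7.98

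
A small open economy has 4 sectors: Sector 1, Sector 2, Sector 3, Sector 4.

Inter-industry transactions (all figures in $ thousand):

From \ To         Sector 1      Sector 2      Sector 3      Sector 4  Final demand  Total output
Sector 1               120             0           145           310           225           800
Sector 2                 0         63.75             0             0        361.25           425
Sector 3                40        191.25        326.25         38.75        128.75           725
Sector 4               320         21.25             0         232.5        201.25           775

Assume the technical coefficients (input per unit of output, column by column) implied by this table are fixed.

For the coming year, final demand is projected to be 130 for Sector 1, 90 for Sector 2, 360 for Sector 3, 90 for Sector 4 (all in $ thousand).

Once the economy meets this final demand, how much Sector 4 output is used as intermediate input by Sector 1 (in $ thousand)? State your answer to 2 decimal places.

Technical coefficients a_ij = z_ij / X_j:
  a_11 = 120/800 = 0.15, a_21 = 0/800 = 0.00, a_31 = 40/800 = 0.05, a_41 = 320/800 = 0.40
  a_12 = 0/425 = 0.00, a_22 = 63.75/425 = 0.15, a_32 = 191.25/425 = 0.45, a_42 = 21.25/425 = 0.05
  a_13 = 145/725 = 0.20, a_23 = 0/725 = 0.00, a_33 = 326.25/725 = 0.45, a_43 = 0/725 = 0.00
  a_14 = 310/775 = 0.40, a_24 = 0/775 = 0.00, a_34 = 38.75/775 = 0.05, a_44 = 232.5/775 = 0.30
I − A =
  [   0.85     0.00    -0.20    -0.40]
  [   0.00     0.85     0.00     0.00]
  [  -0.05    -0.45     0.55    -0.05]
  [  -0.40    -0.05     0.00     0.70]
Compute the cofactors C_ij = (−1)^(i+j)·(3×3 minor ij) of I−A; the adjugate is their transpose:
adj(I−A) = Cᵀ =
  [ 0.327250   0.074500   0.119000   0.195500]
  [ 0.000000   0.228250   0.000000   0.000000]
  [ 0.046750   0.198875   0.369750   0.053125]
  [ 0.187000   0.058875   0.068000   0.388875]
det(I−A) = Σ_j (I−A)_1j·C_1j = (0.85)(0.327250) + (0.00)(0.000000) + (-0.20)(0.046750) + (-0.40)(0.187000) = 0.1940125
(I − A)⁻¹ = adj(I−A) / det(I−A) ≈
  [   1.6867     0.3840     0.6134     1.0077]
  [   0.0000     1.1765     0.0000     0.0000]
  [   0.2410     1.0251     1.9058     0.2738]
  [   0.9639     0.3035     0.3505     2.0044]
First solve x = (I − A)⁻¹ d = adj(I−A)·d / det(I−A); in particular x_1 = (0.327250·130 + 0.074500·90 + 0.119000·360 + 0.195500·90) / 0.1940125 = 109.6825 / 0.1940125 ≈ 565.3373.
Intermediate flow from 4 to 1: z_41 = a_41 · x_1 = 0.40 × 109.6825 / 0.1940125 = 43.873 / 0.1940125 ≈ 226.13.

z_41 = 226.13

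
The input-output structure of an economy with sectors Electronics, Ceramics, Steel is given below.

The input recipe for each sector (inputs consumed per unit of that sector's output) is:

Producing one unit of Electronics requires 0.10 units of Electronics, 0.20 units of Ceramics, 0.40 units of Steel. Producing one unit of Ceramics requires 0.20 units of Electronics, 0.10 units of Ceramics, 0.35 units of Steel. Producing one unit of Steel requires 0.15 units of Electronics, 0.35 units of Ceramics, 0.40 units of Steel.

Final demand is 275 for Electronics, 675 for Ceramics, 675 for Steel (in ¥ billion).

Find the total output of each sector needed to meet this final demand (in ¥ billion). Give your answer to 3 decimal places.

x_1 = 1425.747, x_2 = 2423.819, x_3 = 3489.392

I − A =
  [   0.90    -0.20    -0.15]
  [  -0.20     0.90    -0.35]
  [  -0.40    -0.35     0.60]
Cofactors of I−A, C_ij = (−1)^(i+j)·(minor ij) (rows/columns in the sector order above):
  C_11 = (0.90)(0.60) − (-0.35)(-0.35) = 0.4175
  C_12 = −[(-0.20)(0.60) − (-0.35)(-0.40)] = 0.2600
  C_13 = (-0.20)(-0.35) − (0.90)(-0.40) = 0.4300
  C_21 = −[(-0.20)(0.60) − (-0.15)(-0.35)] = 0.1725
  C_22 = (0.90)(0.60) − (-0.15)(-0.40) = 0.4800
  C_23 = −[(0.90)(-0.35) − (-0.20)(-0.40)] = 0.3950
  C_31 = (-0.20)(-0.35) − (-0.15)(0.90) = 0.2050
  C_32 = −[(0.90)(-0.35) − (-0.15)(-0.20)] = 0.3450
  C_33 = (0.90)(0.90) − (-0.20)(-0.20) = 0.7700
det(I−A) = Σ_j (I−A)_1j·C_1j = (0.90)(0.4175) + (-0.20)(0.2600) + (-0.15)(0.4300) = 0.25925
adj(I−A) = Cᵀ =
  [ 0.4175   0.1725   0.2050]
  [ 0.2600   0.4800   0.3450]
  [ 0.4300   0.3950   0.7700]
(I − A)⁻¹ = adj(I−A) / det(I−A) ≈
  [   1.6104     0.6654     0.7907]
  [   1.0029     1.8515     1.3308]
  [   1.6586     1.5236     2.9701]
x = (I − A)⁻¹ d = adj(I−A)·d / det(I−A), with det(I−A) = 0.25925:
  x_1 = (0.4175·275 + 0.1725·675 + 0.2050·675) / 0.25925 = 369.625 / 0.25925 ≈ 1425.747
  x_2 = (0.2600·275 + 0.4800·675 + 0.3450·675) / 0.25925 = 628.375 / 0.25925 ≈ 2423.819
  x_3 = (0.4300·275 + 0.3950·675 + 0.7700·675) / 0.25925 = 904.625 / 0.25925 ≈ 3489.392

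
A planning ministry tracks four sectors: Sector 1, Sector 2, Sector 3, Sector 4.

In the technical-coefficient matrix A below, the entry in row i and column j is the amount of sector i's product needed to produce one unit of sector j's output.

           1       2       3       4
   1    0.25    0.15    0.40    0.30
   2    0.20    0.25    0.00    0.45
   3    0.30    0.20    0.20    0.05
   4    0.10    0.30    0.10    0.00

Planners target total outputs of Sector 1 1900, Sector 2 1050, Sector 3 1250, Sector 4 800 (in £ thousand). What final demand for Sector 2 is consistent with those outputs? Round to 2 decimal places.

d_2 = 47.50

I − A =
  [   0.75    -0.15    -0.40    -0.30]
  [  -0.20     0.75     0.00    -0.45]
  [  -0.30    -0.20     0.80    -0.05]
  [  -0.10    -0.30    -0.10     1.00]
d = (I − A) x:
  d_1 = (+0.75)·1900 + (-0.15)·1050 + (-0.40)·1250 + (-0.30)·800 = 527.50
  d_2 = (-0.20)·1900 + (+0.75)·1050 + (+0.00)·1250 + (-0.45)·800 = 47.50
  d_3 = (-0.30)·1900 + (-0.20)·1050 + (+0.80)·1250 + (-0.05)·800 = 180.00
  d_4 = (-0.10)·1900 + (-0.30)·1050 + (-0.10)·1250 + (+1.00)·800 = 170.00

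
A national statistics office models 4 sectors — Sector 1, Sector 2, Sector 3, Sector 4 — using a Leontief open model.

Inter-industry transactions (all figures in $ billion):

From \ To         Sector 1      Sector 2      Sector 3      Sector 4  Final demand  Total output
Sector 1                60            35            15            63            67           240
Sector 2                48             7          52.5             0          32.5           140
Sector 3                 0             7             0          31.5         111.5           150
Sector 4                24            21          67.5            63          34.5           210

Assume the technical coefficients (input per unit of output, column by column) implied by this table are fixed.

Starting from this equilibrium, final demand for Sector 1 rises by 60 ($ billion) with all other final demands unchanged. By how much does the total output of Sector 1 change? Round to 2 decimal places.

Δx_1 = 96.33

Technical coefficients a_ij = z_ij / X_j:
  a_11 = 60/240 = 0.25, a_21 = 48/240 = 0.20, a_31 = 0/240 = 0.00, a_41 = 24/240 = 0.10
  a_12 = 35/140 = 0.25, a_22 = 7/140 = 0.05, a_32 = 7/140 = 0.05, a_42 = 21/140 = 0.15
  a_13 = 15/150 = 0.10, a_23 = 52.5/150 = 0.35, a_33 = 0/150 = 0.00, a_43 = 67.5/150 = 0.45
  a_14 = 63/210 = 0.30, a_24 = 0/210 = 0.00, a_34 = 31.5/210 = 0.15, a_44 = 63/210 = 0.30
I − A =
  [   0.75    -0.25    -0.10    -0.30]
  [  -0.20     0.95    -0.35     0.00]
  [   0.00    -0.05     1.00    -0.15]
  [  -0.10    -0.15    -0.45     0.70]
Compute the cofactors C_ij = (−1)^(i+j)·(3×3 minor ij) of I−A; the adjugate is their transpose:
adj(I−A) = Cᵀ =
  [ 0.580750   0.215625   0.271750   0.307125]
  [ 0.131750   0.442875   0.214250   0.102375]
  [ 0.025750   0.045375   0.426250   0.102375]
  [ 0.127750   0.154875   0.358750   0.648375]
det(I−A) = Σ_j (I−A)_1j·C_1j = (0.75)(0.580750) + (-0.25)(0.131750) + (-0.10)(0.025750) + (-0.30)(0.127750) = 0.361725
(I − A)⁻¹ = adj(I−A) / det(I−A) ≈
  [   1.6055     0.5961     0.7513     0.8491]
  [   0.3642     1.2243     0.5923     0.2830]
  [   0.0712     0.1254     1.1784     0.2830]
  [   0.3532     0.4282     0.9918     1.7925]
Δx = (I − A)⁻¹ Δd with Δd having +60 in the Sector 1 component and 0 elsewhere.
So Δx_1 = L_11 · (+60), where L_11 = adj(I−A)_11 / det(I−A) = 0.580750 / 0.361725.
Δx_1 = 0.580750 × (+60) / 0.361725 = 34.845 / 0.361725 ≈ 96.33.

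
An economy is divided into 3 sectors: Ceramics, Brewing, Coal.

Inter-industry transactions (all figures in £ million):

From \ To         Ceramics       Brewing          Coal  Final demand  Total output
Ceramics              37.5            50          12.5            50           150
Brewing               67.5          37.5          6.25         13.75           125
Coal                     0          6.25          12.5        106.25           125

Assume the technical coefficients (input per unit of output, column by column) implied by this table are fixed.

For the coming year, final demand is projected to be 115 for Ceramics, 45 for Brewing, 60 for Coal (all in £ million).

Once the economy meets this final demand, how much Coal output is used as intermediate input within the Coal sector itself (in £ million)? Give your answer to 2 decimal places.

Technical coefficients a_ij = z_ij / X_j:
  a_11 = 37.5/150 = 0.25, a_21 = 67.5/150 = 0.45, a_31 = 0/150 = 0.00
  a_12 = 50/125 = 0.40, a_22 = 37.5/125 = 0.30, a_32 = 6.25/125 = 0.05
  a_13 = 12.5/125 = 0.10, a_23 = 6.25/125 = 0.05, a_33 = 12.5/125 = 0.10
I − A =
  [   0.75    -0.40    -0.10]
  [  -0.45     0.70    -0.05]
  [   0.00    -0.05     0.90]
Cofactors of I−A, C_ij = (−1)^(i+j)·(minor ij) (rows/columns in the sector order above):
  C_11 = (0.70)(0.90) − (-0.05)(-0.05) = 0.6275
  C_12 = −[(-0.45)(0.90) − (-0.05)(0.00)] = 0.4050
  C_13 = (-0.45)(-0.05) − (0.70)(0.00) = 0.0225
  C_21 = −[(-0.40)(0.90) − (-0.10)(-0.05)] = 0.3650
  C_22 = (0.75)(0.90) − (-0.10)(0.00) = 0.6750
  C_23 = −[(0.75)(-0.05) − (-0.40)(0.00)] = 0.0375
  C_31 = (-0.40)(-0.05) − (-0.10)(0.70) = 0.0900
  C_32 = −[(0.75)(-0.05) − (-0.10)(-0.45)] = 0.0825
  C_33 = (0.75)(0.70) − (-0.40)(-0.45) = 0.3450
det(I−A) = Σ_j (I−A)_1j·C_1j = (0.75)(0.6275) + (-0.40)(0.4050) + (-0.10)(0.0225) = 0.306375
adj(I−A) = Cᵀ =
  [ 0.6275   0.3650   0.0900]
  [ 0.4050   0.6750   0.0825]
  [ 0.0225   0.0375   0.3450]
(I − A)⁻¹ = adj(I−A) / det(I−A) ≈
  [   2.0481     1.1914     0.2938]
  [   1.3219     2.2032     0.2693]
  [   0.0734     0.1224     1.1261]
First solve x = (I − A)⁻¹ d = adj(I−A)·d / det(I−A); in particular x_3 = (0.0225·115 + 0.0375·45 + 0.3450·60) / 0.306375 = 24.975 / 0.306375 ≈ 81.5177.
Intermediate flow from 3 to 3: z_33 = a_33 · x_3 = 0.10 × 24.975 / 0.306375 = 2.4975 / 0.306375 ≈ 8.15.

z_33 = 8.15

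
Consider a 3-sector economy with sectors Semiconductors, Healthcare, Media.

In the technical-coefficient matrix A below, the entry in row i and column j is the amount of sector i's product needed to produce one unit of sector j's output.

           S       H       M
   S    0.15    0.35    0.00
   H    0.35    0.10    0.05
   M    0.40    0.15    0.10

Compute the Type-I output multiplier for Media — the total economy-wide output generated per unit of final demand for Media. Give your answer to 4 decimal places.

m_M = 1.2436

I − A =
  [   0.85    -0.35     0.00]
  [  -0.35     0.90    -0.05]
  [  -0.40    -0.15     0.90]
Cofactors of I−A, C_ij = (−1)^(i+j)·(minor ij) (rows/columns in the sector order above):
  C_11 = (0.90)(0.90) − (-0.05)(-0.15) = 0.8025
  C_12 = −[(-0.35)(0.90) − (-0.05)(-0.40)] = 0.3350
  C_13 = (-0.35)(-0.15) − (0.90)(-0.40) = 0.4125
  C_21 = −[(-0.35)(0.90) − (0.00)(-0.15)] = 0.3150
  C_22 = (0.85)(0.90) − (0.00)(-0.40) = 0.7650
  C_23 = −[(0.85)(-0.15) − (-0.35)(-0.40)] = 0.2675
  C_31 = (-0.35)(-0.05) − (0.00)(0.90) = 0.0175
  C_32 = −[(0.85)(-0.05) − (0.00)(-0.35)] = 0.0425
  C_33 = (0.85)(0.90) − (-0.35)(-0.35) = 0.6425
det(I−A) = Σ_j (I−A)_1j·C_1j = (0.85)(0.8025) + (-0.35)(0.3350) + (0.00)(0.4125) = 0.564875
adj(I−A) = Cᵀ =
  [ 0.8025   0.3150   0.0175]
  [ 0.3350   0.7650   0.0425]
  [ 0.4125   0.2675   0.6425]
(I − A)⁻¹ = adj(I−A) / det(I−A) ≈
  [   1.42067     0.55765     0.03098]
  [   0.59305     1.35428     0.07524]
  [   0.73025     0.47356     1.13742]
The output multiplier for sector j is the column-j sum of the Leontief inverse (I − A)⁻¹ = adj(I−A) / det(I−A).
Column M of adj(I−A): (0.0175, 0.0425, 0.6425); det(I−A) = 0.564875.
m_M = (0.0175 + 0.0425 + 0.6425) / 0.564875 = 0.7025 / 0.564875 ≈ 1.2436.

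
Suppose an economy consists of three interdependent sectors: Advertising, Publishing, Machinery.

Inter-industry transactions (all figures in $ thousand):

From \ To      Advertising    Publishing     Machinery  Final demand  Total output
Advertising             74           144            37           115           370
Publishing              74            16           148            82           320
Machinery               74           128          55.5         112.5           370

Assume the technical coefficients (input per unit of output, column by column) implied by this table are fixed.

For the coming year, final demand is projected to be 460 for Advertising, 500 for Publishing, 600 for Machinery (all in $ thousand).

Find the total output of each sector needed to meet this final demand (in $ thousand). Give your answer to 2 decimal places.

Technical coefficients a_ij = z_ij / X_j:
  a_AA = 74/370 = 0.20, a_PA = 74/370 = 0.20, a_MA = 74/370 = 0.20
  a_AP = 144/320 = 0.45, a_PP = 16/320 = 0.05, a_MP = 128/320 = 0.40
  a_AM = 37/370 = 0.10, a_PM = 148/370 = 0.40, a_MM = 55.5/370 = 0.15
I − A =
  [   0.80    -0.45    -0.10]
  [  -0.20     0.95    -0.40]
  [  -0.20    -0.40     0.85]
Cofactors of I−A, C_ij = (−1)^(i+j)·(minor ij) (rows/columns in the sector order above):
  C_11 = (0.95)(0.85) − (-0.40)(-0.40) = 0.6475
  C_12 = −[(-0.20)(0.85) − (-0.40)(-0.20)] = 0.2500
  C_13 = (-0.20)(-0.40) − (0.95)(-0.20) = 0.2700
  C_21 = −[(-0.45)(0.85) − (-0.10)(-0.40)] = 0.4225
  C_22 = (0.80)(0.85) − (-0.10)(-0.20) = 0.6600
  C_23 = −[(0.80)(-0.40) − (-0.45)(-0.20)] = 0.4100
  C_31 = (-0.45)(-0.40) − (-0.10)(0.95) = 0.2750
  C_32 = −[(0.80)(-0.40) − (-0.10)(-0.20)] = 0.3400
  C_33 = (0.80)(0.95) − (-0.45)(-0.20) = 0.6700
det(I−A) = Σ_j (I−A)_1j·C_1j = (0.80)(0.6475) + (-0.45)(0.2500) + (-0.10)(0.2700) = 0.3785
adj(I−A) = Cᵀ =
  [ 0.6475   0.4225   0.2750]
  [ 0.2500   0.6600   0.3400]
  [ 0.2700   0.4100   0.6700]
(I − A)⁻¹ = adj(I−A) / det(I−A) ≈
  [   1.7107     1.1162     0.7266]
  [   0.6605     1.7437     0.8983]
  [   0.7133     1.0832     1.7701]
x = (I − A)⁻¹ d = adj(I−A)·d / det(I−A), with det(I−A) = 0.3785:
  x_A = (0.6475·460 + 0.4225·500 + 0.2750·600) / 0.3785 = 674.10 / 0.3785 ≈ 1780.98
  x_P = (0.2500·460 + 0.6600·500 + 0.3400·600) / 0.3785 = 649.00 / 0.3785 ≈ 1714.66
  x_M = (0.2700·460 + 0.4100·500 + 0.6700·600) / 0.3785 = 731.20 / 0.3785 ≈ 1931.84

x_A = 1780.98, x_P = 1714.66, x_M = 1931.84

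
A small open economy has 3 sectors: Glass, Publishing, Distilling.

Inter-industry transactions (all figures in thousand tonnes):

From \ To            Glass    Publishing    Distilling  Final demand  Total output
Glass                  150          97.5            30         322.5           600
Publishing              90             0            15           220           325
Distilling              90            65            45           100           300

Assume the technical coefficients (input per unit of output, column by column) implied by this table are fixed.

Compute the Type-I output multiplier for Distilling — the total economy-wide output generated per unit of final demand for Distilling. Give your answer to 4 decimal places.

Technical coefficients a_ij = z_ij / X_j:
  a_GG = 150/600 = 0.25, a_PG = 90/600 = 0.15, a_DG = 90/600 = 0.15
  a_GP = 97.5/325 = 0.30, a_PP = 0/325 = 0.00, a_DP = 65/325 = 0.20
  a_GD = 30/300 = 0.10, a_PD = 15/300 = 0.05, a_DD = 45/300 = 0.15
I − A =
  [   0.75    -0.30    -0.10]
  [  -0.15     1.00    -0.05]
  [  -0.15    -0.20     0.85]
Cofactors of I−A, C_ij = (−1)^(i+j)·(minor ij) (rows/columns in the sector order above):
  C_11 = (1.00)(0.85) − (-0.05)(-0.20) = 0.8400
  C_12 = −[(-0.15)(0.85) − (-0.05)(-0.15)] = 0.1350
  C_13 = (-0.15)(-0.20) − (1.00)(-0.15) = 0.1800
  C_21 = −[(-0.30)(0.85) − (-0.10)(-0.20)] = 0.2750
  C_22 = (0.75)(0.85) − (-0.10)(-0.15) = 0.6225
  C_23 = −[(0.75)(-0.20) − (-0.30)(-0.15)] = 0.1950
  C_31 = (-0.30)(-0.05) − (-0.10)(1.00) = 0.1150
  C_32 = −[(0.75)(-0.05) − (-0.10)(-0.15)] = 0.0525
  C_33 = (0.75)(1.00) − (-0.30)(-0.15) = 0.7050
det(I−A) = Σ_j (I−A)_1j·C_1j = (0.75)(0.8400) + (-0.30)(0.1350) + (-0.10)(0.1800) = 0.5715
adj(I−A) = Cᵀ =
  [ 0.8400   0.2750   0.1150]
  [ 0.1350   0.6225   0.0525]
  [ 0.1800   0.1950   0.7050]
(I − A)⁻¹ = adj(I−A) / det(I−A) ≈
  [   1.46982     0.48119     0.20122]
  [   0.23622     1.08924     0.09186]
  [   0.31496     0.34121     1.23360]
The output multiplier for sector j is the column-j sum of the Leontief inverse (I − A)⁻¹ = adj(I−A) / det(I−A).
Column D of adj(I−A): (0.1150, 0.0525, 0.7050); det(I−A) = 0.5715.
m_D = (0.1150 + 0.0525 + 0.7050) / 0.5715 = 0.8725 / 0.5715 ≈ 1.5267.

m_D = 1.5267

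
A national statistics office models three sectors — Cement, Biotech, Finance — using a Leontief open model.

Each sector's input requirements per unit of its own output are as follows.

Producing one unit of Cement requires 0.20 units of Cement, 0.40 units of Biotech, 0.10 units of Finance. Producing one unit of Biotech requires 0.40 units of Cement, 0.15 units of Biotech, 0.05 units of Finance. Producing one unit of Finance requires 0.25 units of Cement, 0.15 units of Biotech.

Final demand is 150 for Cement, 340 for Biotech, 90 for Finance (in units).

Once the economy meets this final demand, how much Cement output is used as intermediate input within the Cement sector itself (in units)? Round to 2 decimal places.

I − A =
  [   0.80    -0.40    -0.25]
  [  -0.40     0.85    -0.15]
  [  -0.10    -0.05     1.00]
Cofactors of I−A, C_ij = (−1)^(i+j)·(minor ij) (rows/columns in the sector order above):
  C_11 = (0.85)(1.00) − (-0.15)(-0.05) = 0.8425
  C_12 = −[(-0.40)(1.00) − (-0.15)(-0.10)] = 0.4150
  C_13 = (-0.40)(-0.05) − (0.85)(-0.10) = 0.1050
  C_21 = −[(-0.40)(1.00) − (-0.25)(-0.05)] = 0.4125
  C_22 = (0.80)(1.00) − (-0.25)(-0.10) = 0.7750
  C_23 = −[(0.80)(-0.05) − (-0.40)(-0.10)] = 0.0800
  C_31 = (-0.40)(-0.15) − (-0.25)(0.85) = 0.2725
  C_32 = −[(0.80)(-0.15) − (-0.25)(-0.40)] = 0.2200
  C_33 = (0.80)(0.85) − (-0.40)(-0.40) = 0.5200
det(I−A) = Σ_j (I−A)_1j·C_1j = (0.80)(0.8425) + (-0.40)(0.4150) + (-0.25)(0.1050) = 0.48175
adj(I−A) = Cᵀ =
  [ 0.8425   0.4125   0.2725]
  [ 0.4150   0.7750   0.2200]
  [ 0.1050   0.0800   0.5200]
(I − A)⁻¹ = adj(I−A) / det(I−A) ≈
  [   1.7488     0.8563     0.5656]
  [   0.8614     1.6087     0.4567]
  [   0.2180     0.1661     1.0794]
First solve x = (I − A)⁻¹ d = adj(I−A)·d / det(I−A); in particular x_C = (0.8425·150 + 0.4125·340 + 0.2725·90) / 0.48175 = 291.15 / 0.48175 ≈ 604.3591.
Intermediate flow from C to C: z_CC = a_CC · x_C = 0.20 × 291.15 / 0.48175 = 58.23 / 0.48175 ≈ 120.87.

z_CC = 120.87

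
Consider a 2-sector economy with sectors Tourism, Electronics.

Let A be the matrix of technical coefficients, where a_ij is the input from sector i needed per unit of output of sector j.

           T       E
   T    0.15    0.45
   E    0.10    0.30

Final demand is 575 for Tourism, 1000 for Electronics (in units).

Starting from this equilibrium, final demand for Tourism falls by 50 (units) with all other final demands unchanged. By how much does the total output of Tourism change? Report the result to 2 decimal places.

Δx_T = -63.64

I − A =
  [   0.85    -0.45]
  [  -0.10     0.70]
det(I−A) = (0.85)(0.70) − (-0.45)(-0.10) = 0.5500
adj(I−A) = [[0.70, 0.45], [0.10, 0.85]]
(I − A)⁻¹ = adj(I−A) / det(I−A) ≈
  [   1.2727     0.8182]
  [   0.1818     1.5455]
Δx = (I − A)⁻¹ Δd with Δd having -50 in the Tourism component and 0 elsewhere.
So Δx_T = L_TT · (-50), where L_TT = adj(I−A)_TT / det(I−A) = 0.70 / 0.5500.
Δx_T = 0.70 × (-50) / 0.5500 = -35.00 / 0.5500 ≈ -63.64.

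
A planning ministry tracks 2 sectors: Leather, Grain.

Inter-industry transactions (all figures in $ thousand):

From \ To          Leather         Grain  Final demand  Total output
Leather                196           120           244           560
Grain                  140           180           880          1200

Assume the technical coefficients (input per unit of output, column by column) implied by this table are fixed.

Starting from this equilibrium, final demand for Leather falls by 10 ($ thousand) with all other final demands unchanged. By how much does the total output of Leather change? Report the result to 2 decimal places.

Δx_1 = -16.11

Technical coefficients a_ij = z_ij / X_j:
  a_11 = 196/560 = 0.35, a_21 = 140/560 = 0.25
  a_12 = 120/1200 = 0.10, a_22 = 180/1200 = 0.15
I − A =
  [   0.65    -0.10]
  [  -0.25     0.85]
det(I−A) = (0.65)(0.85) − (-0.10)(-0.25) = 0.5275
adj(I−A) = [[0.85, 0.10], [0.25, 0.65]]
(I − A)⁻¹ = adj(I−A) / det(I−A) ≈
  [   1.6114     0.1896]
  [   0.4739     1.2322]
Δx = (I − A)⁻¹ Δd with Δd having -10 in the Leather component and 0 elsewhere.
So Δx_1 = L_11 · (-10), where L_11 = adj(I−A)_11 / det(I−A) = 0.85 / 0.5275.
Δx_1 = 0.85 × (-10) / 0.5275 = -8.50 / 0.5275 ≈ -16.11.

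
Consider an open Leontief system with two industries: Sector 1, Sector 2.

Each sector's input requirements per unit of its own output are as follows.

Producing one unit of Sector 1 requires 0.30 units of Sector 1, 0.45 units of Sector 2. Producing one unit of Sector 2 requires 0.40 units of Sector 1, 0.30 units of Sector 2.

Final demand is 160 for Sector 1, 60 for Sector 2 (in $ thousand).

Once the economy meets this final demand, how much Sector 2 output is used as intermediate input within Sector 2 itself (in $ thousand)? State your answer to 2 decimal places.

I − A =
  [   0.70    -0.40]
  [  -0.45     0.70]
det(I−A) = (0.70)(0.70) − (-0.40)(-0.45) = 0.3100
adj(I−A) = [[0.70, 0.40], [0.45, 0.70]]
(I − A)⁻¹ = adj(I−A) / det(I−A) ≈
  [   2.2581     1.2903]
  [   1.4516     2.2581]
First solve x = (I − A)⁻¹ d = adj(I−A)·d / det(I−A); in particular x_2 = (0.45·160 + 0.70·60) / 0.3100 = 114.00 / 0.3100 ≈ 367.7419.
Intermediate flow from 2 to 2: z_22 = a_22 · x_2 = 0.30 × 114.00 / 0.3100 = 34.20 / 0.3100 ≈ 110.32.

z_22 = 110.32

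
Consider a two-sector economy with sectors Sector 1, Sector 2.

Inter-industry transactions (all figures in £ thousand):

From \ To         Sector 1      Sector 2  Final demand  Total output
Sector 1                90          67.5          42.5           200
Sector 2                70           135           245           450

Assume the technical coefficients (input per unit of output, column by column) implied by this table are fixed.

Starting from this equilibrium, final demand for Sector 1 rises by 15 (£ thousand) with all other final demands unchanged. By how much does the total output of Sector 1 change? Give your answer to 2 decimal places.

Technical coefficients a_ij = z_ij / X_j:
  a_11 = 90/200 = 0.45, a_21 = 70/200 = 0.35
  a_12 = 67.5/450 = 0.15, a_22 = 135/450 = 0.30
I − A =
  [   0.55    -0.15]
  [  -0.35     0.70]
det(I−A) = (0.55)(0.70) − (-0.15)(-0.35) = 0.3325
adj(I−A) = [[0.70, 0.15], [0.35, 0.55]]
(I − A)⁻¹ = adj(I−A) / det(I−A) ≈
  [   2.1053     0.4511]
  [   1.0526     1.6541]
Δx = (I − A)⁻¹ Δd with Δd having +15 in the Sector 1 component and 0 elsewhere.
So Δx_1 = L_11 · (+15), where L_11 = adj(I−A)_11 / det(I−A) = 0.70 / 0.3325.
Δx_1 = 0.70 × (+15) / 0.3325 = 10.50 / 0.3325 ≈ 31.58.

Δx_1 = 31.58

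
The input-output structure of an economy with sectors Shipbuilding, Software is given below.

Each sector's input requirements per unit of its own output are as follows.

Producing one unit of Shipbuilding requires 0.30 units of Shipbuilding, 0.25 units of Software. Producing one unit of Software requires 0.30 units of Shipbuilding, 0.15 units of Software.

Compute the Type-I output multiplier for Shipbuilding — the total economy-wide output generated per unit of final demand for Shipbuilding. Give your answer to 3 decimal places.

m_1 = 2.115

I − A =
  [   0.70    -0.30]
  [  -0.25     0.85]
det(I−A) = (0.70)(0.85) − (-0.30)(-0.25) = 0.5200
adj(I−A) = [[0.85, 0.30], [0.25, 0.70]]
(I − A)⁻¹ = adj(I−A) / det(I−A) ≈
  [   1.6346     0.5769]
  [   0.4808     1.3462]
The output multiplier for sector j is the column-j sum of the Leontief inverse (I − A)⁻¹ = adj(I−A) / det(I−A).
Column 1 of adj(I−A): (0.85, 0.25); det(I−A) = 0.5200.
m_1 = (0.85 + 0.25) / 0.5200 = 1.10 / 0.5200 ≈ 2.115.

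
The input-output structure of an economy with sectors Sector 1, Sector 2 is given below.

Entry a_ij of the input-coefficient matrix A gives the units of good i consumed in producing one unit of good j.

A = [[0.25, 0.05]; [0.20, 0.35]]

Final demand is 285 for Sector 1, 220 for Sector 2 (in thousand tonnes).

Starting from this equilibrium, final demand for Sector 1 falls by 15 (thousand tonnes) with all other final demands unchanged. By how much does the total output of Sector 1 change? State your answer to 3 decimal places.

I − A =
  [   0.75    -0.05]
  [  -0.20     0.65]
det(I−A) = (0.75)(0.65) − (-0.05)(-0.20) = 0.4775
adj(I−A) = [[0.65, 0.05], [0.20, 0.75]]
(I − A)⁻¹ = adj(I−A) / det(I−A) ≈
  [   1.3613     0.1047]
  [   0.4188     1.5707]
Δx = (I − A)⁻¹ Δd with Δd having -15 in the Sector 1 component and 0 elsewhere.
So Δx_1 = L_11 · (-15), where L_11 = adj(I−A)_11 / det(I−A) = 0.65 / 0.4775.
Δx_1 = 0.65 × (-15) / 0.4775 = -9.75 / 0.4775 ≈ -20.419.

Δx_1 = -20.419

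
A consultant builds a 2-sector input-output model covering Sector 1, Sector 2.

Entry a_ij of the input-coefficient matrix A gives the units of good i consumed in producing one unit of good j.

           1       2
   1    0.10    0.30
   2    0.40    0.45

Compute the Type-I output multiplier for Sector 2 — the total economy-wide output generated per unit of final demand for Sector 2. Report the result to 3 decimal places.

m_2 = 3.200

I − A =
  [   0.90    -0.30]
  [  -0.40     0.55]
det(I−A) = (0.90)(0.55) − (-0.30)(-0.40) = 0.3750
adj(I−A) = [[0.55, 0.30], [0.40, 0.90]]
(I − A)⁻¹ = adj(I−A) / det(I−A) ≈
  [   1.4667     0.8000]
  [   1.0667     2.4000]
The output multiplier for sector j is the column-j sum of the Leontief inverse (I − A)⁻¹ = adj(I−A) / det(I−A).
Column 2 of adj(I−A): (0.30, 0.90); det(I−A) = 0.3750.
m_2 = (0.30 + 0.90) / 0.3750 = 1.20 / 0.3750 = 3.200.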